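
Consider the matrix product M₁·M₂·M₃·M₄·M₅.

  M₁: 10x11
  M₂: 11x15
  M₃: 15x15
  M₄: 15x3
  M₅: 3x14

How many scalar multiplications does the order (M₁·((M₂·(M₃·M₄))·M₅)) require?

3172

(M₃·M₄): 15×15 by 15×3 → 15×3, cost 15·15·3 = 675
(M₂·(M₃·M₄)): 11×15 by 15×3 → 11×3, cost 11·15·3 = 495; cumulative 1170
((M₂·(M₃·M₄))·M₅): 11×3 by 3×14 → 11×14, cost 11·3·14 = 462; cumulative 1632
(M₁·((M₂·(M₃·M₄))·M₅)): 10×11 by 11×14 → 10×14, cost 10·11·14 = 1540; cumulative 3172
Total: 3172 scalar multiplications.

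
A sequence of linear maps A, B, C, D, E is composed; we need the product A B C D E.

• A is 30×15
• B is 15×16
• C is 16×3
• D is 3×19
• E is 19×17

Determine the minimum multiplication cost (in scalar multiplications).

Adjacent pairs: AB = 30·15·16 = 7200; BC = 15·16·3 = 720; CD = 16·3·19 = 912; DE = 3·19·17 = 969.
Length 3: A..C: k=1: 0+720+30·15·3=2070; k=2: 7200+0+30·16·3=8640 → min 2070 | B..D: k=2: 0+912+15·16·19=5472; k=3: 720+0+15·3·19=1575 → min 1575 | C..E: k=3: 0+969+16·3·17=1785; k=4: 912+0+16·19·17=6080 → min 1785.
Length 4: A..D: k=1: 0+1575+30·15·19=10125; k=2: 7200+912+30·16·19=17232; k=3: 2070+0+30·3·19=3780 → min 3780 | B..E: k=2: 0+1785+15·16·17=5865; k=3: 720+969+15·3·17=2454; k=4: 1575+0+15·19·17=6420 → min 2454.
Length 5: A..E: k=1: 0+2454+30·15·17=10104; k=2: 7200+1785+30·16·17=17145; k=3: 2070+969+30·3·17=4569; k=4: 3780+0+30·19·17=13470 → min 4569.
Optimal order: ((A (B C)) (D E)) with cost 4569.

4569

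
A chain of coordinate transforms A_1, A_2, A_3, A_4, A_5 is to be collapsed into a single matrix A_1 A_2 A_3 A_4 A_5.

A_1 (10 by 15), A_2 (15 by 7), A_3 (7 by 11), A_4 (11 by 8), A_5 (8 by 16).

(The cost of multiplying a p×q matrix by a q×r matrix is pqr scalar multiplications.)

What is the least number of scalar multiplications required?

Adjacent pairs: A_1A_2 = 10·15·7 = 1050; A_2A_3 = 15·7·11 = 1155; A_3A_4 = 7·11·8 = 616; A_4A_5 = 11·8·16 = 1408.
Length 3: A_1..A_3: k=1: 0+1155+10·15·11=2805; k=2: 1050+0+10·7·11=1820 → min 1820 | A_2..A_4: k=2: 0+616+15·7·8=1456; k=3: 1155+0+15·11·8=2475 → min 1456 | A_3..A_5: k=3: 0+1408+7·11·16=2640; k=4: 616+0+7·8·16=1512 → min 1512.
Length 4: A_1..A_4: k=1: 0+1456+10·15·8=2656; k=2: 1050+616+10·7·8=2226; k=3: 1820+0+10·11·8=2700 → min 2226 | A_2..A_5: k=2: 0+1512+15·7·16=3192; k=3: 1155+1408+15·11·16=5203; k=4: 1456+0+15·8·16=3376 → min 3192.
Length 5: A_1..A_5: k=1: 0+3192+10·15·16=5592; k=2: 1050+1512+10·7·16=3682; k=3: 1820+1408+10·11·16=4988; k=4: 2226+0+10·8·16=3506 → min 3506.
Optimal order: (((A_1 A_2) (A_3 A_4)) A_5) with cost 3506.

3506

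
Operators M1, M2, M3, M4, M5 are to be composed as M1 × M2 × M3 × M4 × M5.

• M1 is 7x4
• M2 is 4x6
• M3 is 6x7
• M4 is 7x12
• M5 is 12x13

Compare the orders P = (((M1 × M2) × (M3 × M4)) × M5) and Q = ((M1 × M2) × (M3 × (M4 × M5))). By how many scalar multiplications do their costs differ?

Order P = (((M1 × M2) × (M3 × M4)) × M5): (M1 × M2): 7×4 by 4×6 → 7×6, cost 7·4·6 = 168; (M3 × M4): 6×7 by 7×12 → 6×12, cost 6·7·12 = 504; ((M1 × M2) × (M3 × M4)): 7×6 by 6×12 → 7×12, cost 7·6·12 = 504; cumulative 1176; (((M1 × M2) × (M3 × M4)) × M5): 7×12 by 12×13 → 7×13, cost 7·12·13 = 1092; cumulative 2268. Total 2268.
Order Q = ((M1 × M2) × (M3 × (M4 × M5))): (M1 × M2): 7×4 by 4×6 → 7×6, cost 7·4·6 = 168; (M4 × M5): 7×12 by 12×13 → 7×13, cost 7·12·13 = 1092; (M3 × (M4 × M5)): 6×7 by 7×13 → 6×13, cost 6·7·13 = 546; cumulative 1638; ((M1 × M2) × (M3 × (M4 × M5))): 7×6 by 6×13 → 7×13, cost 7·6·13 = 546; cumulative 2352. Total 2352.
Difference: |2268 − 2352| = 84.

84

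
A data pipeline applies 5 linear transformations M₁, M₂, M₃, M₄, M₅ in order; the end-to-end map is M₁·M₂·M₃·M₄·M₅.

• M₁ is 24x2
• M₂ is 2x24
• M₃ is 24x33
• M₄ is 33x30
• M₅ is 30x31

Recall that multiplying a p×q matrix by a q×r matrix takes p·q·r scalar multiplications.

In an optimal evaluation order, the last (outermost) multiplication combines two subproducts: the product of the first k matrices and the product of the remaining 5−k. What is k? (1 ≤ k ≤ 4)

Adjacent pairs: M₁M₂ = 24·2·24 = 1152; M₂M₃ = 2·24·33 = 1584; M₃M₄ = 24·33·30 = 23760; M₄M₅ = 33·30·31 = 30690.
Length 3: M₁..M₃: k=1: 0+1584+24·2·33=3168; k=2: 1152+0+24·24·33=20160 → min 3168 | M₂..M₄: k=2: 0+23760+2·24·30=25200; k=3: 1584+0+2·33·30=3564 → min 3564 | M₃..M₅: k=3: 0+30690+24·33·31=55242; k=4: 23760+0+24·30·31=46080 → min 46080.
Length 4: M₁..M₄: k=1: 0+3564+24·2·30=5004; k=2: 1152+23760+24·24·30=42192; k=3: 3168+0+24·33·30=26928 → min 5004 | M₂..M₅: k=2: 0+46080+2·24·31=47568; k=3: 1584+30690+2·33·31=34320; k=4: 3564+0+2·30·31=5424 → min 5424.
Top-level splits: k=1: (M₁..M₁)·(M₂..M₅) → 0+5424+24·2·31 = 6912; k=2: (M₁..M₂)·(M₃..M₅) → 1152+46080+24·24·31 = 65088; k=3: (M₁..M₃)·(M₄..M₅) → 3168+30690+24·33·31 = 58410; k=4: (M₁..M₄)·(M₅..M₅) → 5004+0+24·30·31 = 27324.
Best split is after M₁, i.e. k = 1.

1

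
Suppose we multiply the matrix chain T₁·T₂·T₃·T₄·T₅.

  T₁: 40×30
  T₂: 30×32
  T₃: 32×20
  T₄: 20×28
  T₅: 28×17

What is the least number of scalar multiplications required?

Adjacent pairs: T₁T₂ = 40·30·32 = 38400; T₂T₃ = 30·32·20 = 19200; T₃T₄ = 32·20·28 = 17920; T₄T₅ = 20·28·17 = 9520.
Length 3: T₁..T₃: k=1: 0+19200+40·30·20=43200; k=2: 38400+0+40·32·20=64000 → min 43200 | T₂..T₄: k=2: 0+17920+30·32·28=44800; k=3: 19200+0+30·20·28=36000 → min 36000 | T₃..T₅: k=3: 0+9520+32·20·17=20400; k=4: 17920+0+32·28·17=33152 → min 20400.
Length 4: T₁..T₄: k=1: 0+36000+40·30·28=69600; k=2: 38400+17920+40·32·28=92160; k=3: 43200+0+40·20·28=65600 → min 65600 | T₂..T₅: k=2: 0+20400+30·32·17=36720; k=3: 19200+9520+30·20·17=38920; k=4: 36000+0+30·28·17=50280 → min 36720.
Length 5: T₁..T₅: k=1: 0+36720+40·30·17=57120; k=2: 38400+20400+40·32·17=80560; k=3: 43200+9520+40·20·17=66320; k=4: 65600+0+40·28·17=84640 → min 57120.
Optimal order: (T₁·(T₂·(T₃·(T₄·T₅)))) with cost 57120.

57120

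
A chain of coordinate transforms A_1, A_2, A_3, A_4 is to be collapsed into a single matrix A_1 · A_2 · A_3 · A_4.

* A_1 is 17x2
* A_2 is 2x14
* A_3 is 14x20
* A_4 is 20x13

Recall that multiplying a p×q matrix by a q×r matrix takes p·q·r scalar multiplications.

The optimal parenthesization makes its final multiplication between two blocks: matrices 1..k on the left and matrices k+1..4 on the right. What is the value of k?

1

Adjacent pairs: A_1A_2 = 17·2·14 = 476; A_2A_3 = 2·14·20 = 560; A_3A_4 = 14·20·13 = 3640.
Length 3: A_1..A_3: k=1: 0+560+17·2·20=1240; k=2: 476+0+17·14·20=5236 → min 1240 | A_2..A_4: k=2: 0+3640+2·14·13=4004; k=3: 560+0+2·20·13=1080 → min 1080.
Top-level splits: k=1: (A_1..A_1)·(A_2..A_4) → 0+1080+17·2·13 = 1522; k=2: (A_1..A_2)·(A_3..A_4) → 476+3640+17·14·13 = 7210; k=3: (A_1..A_3)·(A_4..A_4) → 1240+0+17·20·13 = 5660.
Best split is after A_1, i.e. k = 1.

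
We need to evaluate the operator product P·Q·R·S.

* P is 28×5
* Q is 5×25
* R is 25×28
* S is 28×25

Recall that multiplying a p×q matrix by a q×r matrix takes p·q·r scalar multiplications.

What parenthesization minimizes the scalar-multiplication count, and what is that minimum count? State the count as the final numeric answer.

10500

Adjacent pairs: PQ = 28·5·25 = 3500; QR = 5·25·28 = 3500; RS = 25·28·25 = 17500.
Length 3: P..R: k=1: 0+3500+28·5·28=7420; k=2: 3500+0+28·25·28=23100 → min 7420 | Q..S: k=2: 0+17500+5·25·25=20625; k=3: 3500+0+5·28·25=7000 → min 7000.
Length 4: P..S: k=1: 0+7000+28·5·25=10500; k=2: 3500+17500+28·25·25=38500; k=3: 7420+0+28·28·25=27020 → min 10500.
Optimal parenthesization: (P·((Q·R)·S)) with cost 10500.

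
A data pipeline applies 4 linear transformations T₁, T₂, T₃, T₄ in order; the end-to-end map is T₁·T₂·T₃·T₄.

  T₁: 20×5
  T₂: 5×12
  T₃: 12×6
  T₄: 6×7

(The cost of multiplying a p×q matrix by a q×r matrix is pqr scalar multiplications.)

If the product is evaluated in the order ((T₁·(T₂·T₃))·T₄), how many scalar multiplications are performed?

1800

(T₂·T₃): 5×12 by 12×6 → 5×6, cost 5·12·6 = 360
(T₁·(T₂·T₃)): 20×5 by 5×6 → 20×6, cost 20·5·6 = 600; cumulative 960
((T₁·(T₂·T₃))·T₄): 20×6 by 6×7 → 20×7, cost 20·6·7 = 840; cumulative 1800
Total: 1800 scalar multiplications.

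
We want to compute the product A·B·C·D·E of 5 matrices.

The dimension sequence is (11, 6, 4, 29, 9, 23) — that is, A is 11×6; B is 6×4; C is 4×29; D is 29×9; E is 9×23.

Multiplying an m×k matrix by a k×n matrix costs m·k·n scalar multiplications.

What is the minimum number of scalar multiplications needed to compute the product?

Adjacent pairs: AB = 11·6·4 = 264; BC = 6·4·29 = 696; CD = 4·29·9 = 1044; DE = 29·9·23 = 6003.
Length 3: A..C: k=1: 0+696+11·6·29=2610; k=2: 264+0+11·4·29=1540 → min 1540 | B..D: k=2: 0+1044+6·4·9=1260; k=3: 696+0+6·29·9=2262 → min 1260 | C..E: k=3: 0+6003+4·29·23=8671; k=4: 1044+0+4·9·23=1872 → min 1872.
Length 4: A..D: k=1: 0+1260+11·6·9=1854; k=2: 264+1044+11·4·9=1704; k=3: 1540+0+11·29·9=4411 → min 1704 | B..E: k=2: 0+1872+6·4·23=2424; k=3: 696+6003+6·29·23=10701; k=4: 1260+0+6·9·23=2502 → min 2424.
Length 5: A..E: k=1: 0+2424+11·6·23=3942; k=2: 264+1872+11·4·23=3148; k=3: 1540+6003+11·29·23=14880; k=4: 1704+0+11·9·23=3981 → min 3148.
Optimal order: ((A·B)·((C·D)·E)) with cost 3148.

3148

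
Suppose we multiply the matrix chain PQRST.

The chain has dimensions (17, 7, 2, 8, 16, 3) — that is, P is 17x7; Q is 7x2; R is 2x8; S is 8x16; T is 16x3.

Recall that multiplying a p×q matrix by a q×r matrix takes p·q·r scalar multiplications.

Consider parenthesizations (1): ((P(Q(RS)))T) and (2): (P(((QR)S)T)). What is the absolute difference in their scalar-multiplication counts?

1499

Order (1) = ((P(Q(RS)))T): (RS): 2×8 by 8×16 → 2×16, cost 2·8·16 = 256; (Q(RS)): 7×2 by 2×16 → 7×16, cost 7·2·16 = 224; cumulative 480; (P(Q(RS))): 17×7 by 7×16 → 17×16, cost 17·7·16 = 1904; cumulative 2384; ((P(Q(RS)))T): 17×16 by 16×3 → 17×3, cost 17·16·3 = 816; cumulative 3200. Total 3200.
Order (2) = (P(((QR)S)T)): (QR): 7×2 by 2×8 → 7×8, cost 7·2·8 = 112; ((QR)S): 7×8 by 8×16 → 7×16, cost 7·8·16 = 896; cumulative 1008; (((QR)S)T): 7×16 by 16×3 → 7×3, cost 7·16·3 = 336; cumulative 1344; (P(((QR)S)T)): 17×7 by 7×3 → 17×3, cost 17·7·3 = 357; cumulative 1701. Total 1701.
Difference: |3200 − 1701| = 1499.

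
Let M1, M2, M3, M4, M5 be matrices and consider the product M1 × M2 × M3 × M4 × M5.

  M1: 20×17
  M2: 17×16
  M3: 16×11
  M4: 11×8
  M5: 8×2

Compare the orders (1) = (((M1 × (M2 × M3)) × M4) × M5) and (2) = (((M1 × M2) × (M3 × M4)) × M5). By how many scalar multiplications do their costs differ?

Order (1) = (((M1 × (M2 × M3)) × M4) × M5): (M2 × M3): 17×16 by 16×11 → 17×11, cost 17·16·11 = 2992; (M1 × (M2 × M3)): 20×17 by 17×11 → 20×11, cost 20·17·11 = 3740; cumulative 6732; ((M1 × (M2 × M3)) × M4): 20×11 by 11×8 → 20×8, cost 20·11·8 = 1760; cumulative 8492; (((M1 × (M2 × M3)) × M4) × M5): 20×8 by 8×2 → 20×2, cost 20·8·2 = 320; cumulative 8812. Total 8812.
Order (2) = (((M1 × M2) × (M3 × M4)) × M5): (M1 × M2): 20×17 by 17×16 → 20×16, cost 20·17·16 = 5440; (M3 × M4): 16×11 by 11×8 → 16×8, cost 16·11·8 = 1408; ((M1 × M2) × (M3 × M4)): 20×16 by 16×8 → 20×8, cost 20·16·8 = 2560; cumulative 9408; (((M1 × M2) × (M3 × M4)) × M5): 20×8 by 8×2 → 20×2, cost 20·8·2 = 320; cumulative 9728. Total 9728.
Difference: |8812 − 9728| = 916.

916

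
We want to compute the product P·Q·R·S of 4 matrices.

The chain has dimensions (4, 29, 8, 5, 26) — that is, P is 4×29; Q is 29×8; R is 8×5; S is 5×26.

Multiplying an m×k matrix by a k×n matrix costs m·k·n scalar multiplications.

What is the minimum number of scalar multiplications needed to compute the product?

Adjacent pairs: PQ = 4·29·8 = 928; QR = 29·8·5 = 1160; RS = 8·5·26 = 1040.
Length 3: P..R: k=1: 0+1160+4·29·5=1740; k=2: 928+0+4·8·5=1088 → min 1088 | Q..S: k=2: 0+1040+29·8·26=7072; k=3: 1160+0+29·5·26=4930 → min 4930.
Length 4: P..S: k=1: 0+4930+4·29·26=7946; k=2: 928+1040+4·8·26=2800; k=3: 1088+0+4·5·26=1608 → min 1608.
Optimal order: (((P·Q)·R)·S) with cost 1608.

1608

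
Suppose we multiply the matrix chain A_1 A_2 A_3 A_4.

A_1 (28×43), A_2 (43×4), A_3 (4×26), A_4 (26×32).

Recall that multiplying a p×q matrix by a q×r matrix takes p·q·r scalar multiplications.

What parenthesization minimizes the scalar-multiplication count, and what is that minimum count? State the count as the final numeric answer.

11728

Adjacent pairs: A_1A_2 = 28·43·4 = 4816; A_2A_3 = 43·4·26 = 4472; A_3A_4 = 4·26·32 = 3328.
Length 3: A_1..A_3: k=1: 0+4472+28·43·26=35776; k=2: 4816+0+28·4·26=7728 → min 7728 | A_2..A_4: k=2: 0+3328+43·4·32=8832; k=3: 4472+0+43·26·32=40248 → min 8832.
Length 4: A_1..A_4: k=1: 0+8832+28·43·32=47360; k=2: 4816+3328+28·4·32=11728; k=3: 7728+0+28·26·32=31024 → min 11728.
Optimal parenthesization: ((A_1 A_2) (A_3 A_4)) with cost 11728.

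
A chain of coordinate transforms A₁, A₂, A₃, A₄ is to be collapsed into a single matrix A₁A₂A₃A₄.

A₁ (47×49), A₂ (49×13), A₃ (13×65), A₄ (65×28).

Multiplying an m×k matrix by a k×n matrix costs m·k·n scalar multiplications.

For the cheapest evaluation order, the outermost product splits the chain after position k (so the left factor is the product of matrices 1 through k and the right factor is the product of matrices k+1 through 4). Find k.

Adjacent pairs: A₁A₂ = 47·49·13 = 29939; A₂A₃ = 49·13·65 = 41405; A₃A₄ = 13·65·28 = 23660.
Length 3: A₁..A₃: k=1: 0+41405+47·49·65=191100; k=2: 29939+0+47·13·65=69654 → min 69654 | A₂..A₄: k=2: 0+23660+49·13·28=41496; k=3: 41405+0+49·65·28=130585 → min 41496.
Top-level splits: k=1: (A₁..A₁)·(A₂..A₄) → 0+41496+47·49·28 = 105980; k=2: (A₁..A₂)·(A₃..A₄) → 29939+23660+47·13·28 = 70707; k=3: (A₁..A₃)·(A₄..A₄) → 69654+0+47·65·28 = 155194.
Best split is after A₂, i.e. k = 2.

2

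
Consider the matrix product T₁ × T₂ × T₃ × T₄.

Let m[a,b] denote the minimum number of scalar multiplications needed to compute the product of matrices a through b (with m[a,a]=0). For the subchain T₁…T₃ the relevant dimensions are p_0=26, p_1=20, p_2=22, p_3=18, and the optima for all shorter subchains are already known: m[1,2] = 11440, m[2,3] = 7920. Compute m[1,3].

m[1,3] = min over k∈[1,2] of m[1,k]+m[k+1,3]+p_{0}·p_k·p_{3}.
k=1: 0 + 7920 + 26·20·18 = 17280; k=2: 11440 + 0 + 26·22·18 = 21736.
Minimum: 17280 at k=1.

17280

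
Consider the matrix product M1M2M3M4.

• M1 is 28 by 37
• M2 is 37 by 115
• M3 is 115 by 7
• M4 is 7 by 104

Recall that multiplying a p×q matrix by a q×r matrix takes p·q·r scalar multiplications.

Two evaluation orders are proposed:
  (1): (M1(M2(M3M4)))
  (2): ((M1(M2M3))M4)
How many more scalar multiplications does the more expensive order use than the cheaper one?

576563

Order (1) = (M1(M2(M3M4))): (M3M4): 115×7 by 7×104 → 115×104, cost 115·7·104 = 83720; (M2(M3M4)): 37×115 by 115×104 → 37×104, cost 37·115·104 = 442520; cumulative 526240; (M1(M2(M3M4))): 28×37 by 37×104 → 28×104, cost 28·37·104 = 107744; cumulative 633984. Total 633984.
Order (2) = ((M1(M2M3))M4): (M2M3): 37×115 by 115×7 → 37×7, cost 37·115·7 = 29785; (M1(M2M3)): 28×37 by 37×7 → 28×7, cost 28·37·7 = 7252; cumulative 37037; ((M1(M2M3))M4): 28×7 by 7×104 → 28×104, cost 28·7·104 = 20384; cumulative 57421. Total 57421.
Difference: |633984 − 57421| = 576563.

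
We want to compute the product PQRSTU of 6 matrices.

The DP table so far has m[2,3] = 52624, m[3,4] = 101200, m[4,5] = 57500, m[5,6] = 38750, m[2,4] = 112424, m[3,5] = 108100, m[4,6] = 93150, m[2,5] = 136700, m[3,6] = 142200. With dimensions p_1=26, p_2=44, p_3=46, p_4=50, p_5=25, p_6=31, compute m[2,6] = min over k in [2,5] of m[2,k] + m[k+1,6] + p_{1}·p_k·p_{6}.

156850

m[2,6] = min over k∈[2,5] of m[2,k]+m[k+1,6]+p_{1}·p_k·p_{6}.
k=2: 0 + 142200 + 26·44·31 = 177664; k=3: 52624 + 93150 + 26·46·31 = 182850; k=4: 112424 + 38750 + 26·50·31 = 191474; k=5: 136700 + 0 + 26·25·31 = 156850.
Minimum: 156850 at k=5.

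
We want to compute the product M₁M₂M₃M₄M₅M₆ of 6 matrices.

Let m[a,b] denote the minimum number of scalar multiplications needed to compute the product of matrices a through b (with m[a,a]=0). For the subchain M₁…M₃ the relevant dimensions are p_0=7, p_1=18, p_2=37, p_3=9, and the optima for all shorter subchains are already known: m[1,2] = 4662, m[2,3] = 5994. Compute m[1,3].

6993

m[1,3] = min over k∈[1,2] of m[1,k]+m[k+1,3]+p_{0}·p_k·p_{3}.
k=1: 0 + 5994 + 7·18·9 = 7128; k=2: 4662 + 0 + 7·37·9 = 6993.
Minimum: 6993 at k=2.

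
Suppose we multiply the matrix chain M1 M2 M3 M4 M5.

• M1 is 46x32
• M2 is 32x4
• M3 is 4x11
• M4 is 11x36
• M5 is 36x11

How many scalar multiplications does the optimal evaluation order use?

Adjacent pairs: M1M2 = 46·32·4 = 5888; M2M3 = 32·4·11 = 1408; M3M4 = 4·11·36 = 1584; M4M5 = 11·36·11 = 4356.
Length 3: M1..M3: k=1: 0+1408+46·32·11=17600; k=2: 5888+0+46·4·11=7912 → min 7912 | M2..M4: k=2: 0+1584+32·4·36=6192; k=3: 1408+0+32·11·36=14080 → min 6192 | M3..M5: k=3: 0+4356+4·11·11=4840; k=4: 1584+0+4·36·11=3168 → min 3168.
Length 4: M1..M4: k=1: 0+6192+46·32·36=59184; k=2: 5888+1584+46·4·36=14096; k=3: 7912+0+46·11·36=26128 → min 14096 | M2..M5: k=2: 0+3168+32·4·11=4576; k=3: 1408+4356+32·11·11=9636; k=4: 6192+0+32·36·11=18864 → min 4576.
Length 5: M1..M5: k=1: 0+4576+46·32·11=20768; k=2: 5888+3168+46·4·11=11080; k=3: 7912+4356+46·11·11=17834; k=4: 14096+0+46·36·11=32312 → min 11080.
Optimal order: ((M1 M2) ((M3 M4) M5)) with cost 11080.

11080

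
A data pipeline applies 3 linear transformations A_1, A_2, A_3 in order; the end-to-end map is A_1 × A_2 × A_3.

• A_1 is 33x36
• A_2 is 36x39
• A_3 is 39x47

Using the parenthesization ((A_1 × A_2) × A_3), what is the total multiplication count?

(A_1 × A_2): 33×36 by 36×39 → 33×39, cost 33·36·39 = 46332
((A_1 × A_2) × A_3): 33×39 by 39×47 → 33×47, cost 33·39·47 = 60489; cumulative 106821
Total: 106821 scalar multiplications.

106821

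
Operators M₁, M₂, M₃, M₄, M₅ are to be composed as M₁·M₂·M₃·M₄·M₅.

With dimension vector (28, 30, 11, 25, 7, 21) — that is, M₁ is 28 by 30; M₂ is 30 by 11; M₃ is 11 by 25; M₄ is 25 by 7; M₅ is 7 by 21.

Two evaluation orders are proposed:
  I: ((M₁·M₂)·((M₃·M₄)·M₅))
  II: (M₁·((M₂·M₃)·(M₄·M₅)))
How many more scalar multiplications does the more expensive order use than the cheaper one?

Order I = ((M₁·M₂)·((M₃·M₄)·M₅)): (M₁·M₂): 28×30 by 30×11 → 28×11, cost 28·30·11 = 9240; (M₃·M₄): 11×25 by 25×7 → 11×7, cost 11·25·7 = 1925; ((M₃·M₄)·M₅): 11×7 by 7×21 → 11×21, cost 11·7·21 = 1617; cumulative 3542; ((M₁·M₂)·((M₃·M₄)·M₅)): 28×11 by 11×21 → 28×21, cost 28·11·21 = 6468; cumulative 19250. Total 19250.
Order II = (M₁·((M₂·M₃)·(M₄·M₅))): (M₂·M₃): 30×11 by 11×25 → 30×25, cost 30·11·25 = 8250; (M₄·M₅): 25×7 by 7×21 → 25×21, cost 25·7·21 = 3675; ((M₂·M₃)·(M₄·M₅)): 30×25 by 25×21 → 30×21, cost 30·25·21 = 15750; cumulative 27675; (M₁·((M₂·M₃)·(M₄·M₅))): 28×30 by 30×21 → 28×21, cost 28·30·21 = 17640; cumulative 45315. Total 45315.
Difference: |19250 − 45315| = 26065.

26065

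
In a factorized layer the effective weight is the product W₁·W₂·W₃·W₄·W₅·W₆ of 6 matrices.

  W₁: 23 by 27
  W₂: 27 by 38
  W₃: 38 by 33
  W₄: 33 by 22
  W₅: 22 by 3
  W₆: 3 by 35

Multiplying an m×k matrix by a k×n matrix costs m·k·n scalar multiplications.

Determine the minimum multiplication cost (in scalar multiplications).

13296

Adjacent pairs: W₁W₂ = 23·27·38 = 23598; W₂W₃ = 27·38·33 = 33858; W₃W₄ = 38·33·22 = 27588; W₄W₅ = 33·22·3 = 2178; W₅W₆ = 22·3·35 = 2310.
Length 3: W₁..W₃: k=1: 0+33858+23·27·33=54351; k=2: 23598+0+23·38·33=52440 → min 52440 | W₂..W₄: k=2: 0+27588+27·38·22=50160; k=3: 33858+0+27·33·22=53460 → min 50160 | W₃..W₅: k=3: 0+2178+38·33·3=5940; k=4: 27588+0+38·22·3=30096 → min 5940 | W₄..W₆: k=4: 0+2310+33·22·35=27720; k=5: 2178+0+33·3·35=5643 → min 5643.
Length 4: W₁..W₄: k=1: 0+50160+23·27·22=63822; k=2: 23598+27588+23·38·22=70414; k=3: 52440+0+23·33·22=69138 → min 63822 | W₂..W₅: k=2: 0+5940+27·38·3=9018; k=3: 33858+2178+27·33·3=38709; k=4: 50160+0+27·22·3=51942 → min 9018 | W₃..W₆: k=3: 0+5643+38·33·35=49533; k=4: 27588+2310+38·22·35=59158; k=5: 5940+0+38·3·35=9930 → min 9930.
Length 5: W₁..W₅: k=1: 0+9018+23·27·3=10881; k=2: 23598+5940+23·38·3=32160; k=3: 52440+2178+23·33·3=56895; k=4: 63822+0+23·22·3=65340 → min 10881 | W₂..W₆: k=2: 0+9930+27·38·35=45840; k=3: 33858+5643+27·33·35=70686; k=4: 50160+2310+27·22·35=73260; k=5: 9018+0+27·3·35=11853 → min 11853.
Length 6: W₁..W₆: k=1: 0+11853+23·27·35=33588; k=2: 23598+9930+23·38·35=64118; k=3: 52440+5643+23·33·35=84648; k=4: 63822+2310+23·22·35=83842; k=5: 10881+0+23·3·35=13296 → min 13296.
Optimal order: ((W₁·(W₂·(W₃·(W₄·W₅))))·W₆) with cost 13296.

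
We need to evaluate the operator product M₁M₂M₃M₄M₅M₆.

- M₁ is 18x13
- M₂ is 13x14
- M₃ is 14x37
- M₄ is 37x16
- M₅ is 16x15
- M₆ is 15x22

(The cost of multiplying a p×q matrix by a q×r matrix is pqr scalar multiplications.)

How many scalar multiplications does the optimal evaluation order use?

Adjacent pairs: M₁M₂ = 18·13·14 = 3276; M₂M₃ = 13·14·37 = 6734; M₃M₄ = 14·37·16 = 8288; M₄M₅ = 37·16·15 = 8880; M₅M₆ = 16·15·22 = 5280.
Length 3: M₁..M₃: k=1: 0+6734+18·13·37=15392; k=2: 3276+0+18·14·37=12600 → min 12600 | M₂..M₄: k=2: 0+8288+13·14·16=11200; k=3: 6734+0+13·37·16=14430 → min 11200 | M₃..M₅: k=3: 0+8880+14·37·15=16650; k=4: 8288+0+14·16·15=11648 → min 11648 | M₄..M₆: k=4: 0+5280+37·16·22=18304; k=5: 8880+0+37·15·22=21090 → min 18304.
Length 4: M₁..M₄: k=1: 0+11200+18·13·16=14944; k=2: 3276+8288+18·14·16=15596; k=3: 12600+0+18·37·16=23256 → min 14944 | M₂..M₅: k=2: 0+11648+13·14·15=14378; k=3: 6734+8880+13·37·15=22829; k=4: 11200+0+13·16·15=14320 → min 14320 | M₃..M₆: k=3: 0+18304+14·37·22=29700; k=4: 8288+5280+14·16·22=18496; k=5: 11648+0+14·15·22=16268 → min 16268.
Length 5: M₁..M₅: k=1: 0+14320+18·13·15=17830; k=2: 3276+11648+18·14·15=18704; k=3: 12600+8880+18·37·15=31470; k=4: 14944+0+18·16·15=19264 → min 17830 | M₂..M₆: k=2: 0+16268+13·14·22=20272; k=3: 6734+18304+13·37·22=35620; k=4: 11200+5280+13·16·22=21056; k=5: 14320+0+13·15·22=18610 → min 18610.
Length 6: M₁..M₆: k=1: 0+18610+18·13·22=23758; k=2: 3276+16268+18·14·22=25088; k=3: 12600+18304+18·37·22=45556; k=4: 14944+5280+18·16·22=26560; k=5: 17830+0+18·15·22=23770 → min 23758.
Optimal order: (M₁(((M₂(M₃M₄))M₅)M₆)) with cost 23758.

23758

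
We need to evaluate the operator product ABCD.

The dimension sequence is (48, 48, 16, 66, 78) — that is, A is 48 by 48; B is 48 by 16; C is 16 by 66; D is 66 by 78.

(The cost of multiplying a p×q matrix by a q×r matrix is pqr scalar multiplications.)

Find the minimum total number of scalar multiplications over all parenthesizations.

Adjacent pairs: AB = 48·48·16 = 36864; BC = 48·16·66 = 50688; CD = 16·66·78 = 82368.
Length 3: A..C: k=1: 0+50688+48·48·66=202752; k=2: 36864+0+48·16·66=87552 → min 87552 | B..D: k=2: 0+82368+48·16·78=142272; k=3: 50688+0+48·66·78=297792 → min 142272.
Length 4: A..D: k=1: 0+142272+48·48·78=321984; k=2: 36864+82368+48·16·78=179136; k=3: 87552+0+48·66·78=334656 → min 179136.
Optimal order: ((AB)(CD)) with cost 179136.

179136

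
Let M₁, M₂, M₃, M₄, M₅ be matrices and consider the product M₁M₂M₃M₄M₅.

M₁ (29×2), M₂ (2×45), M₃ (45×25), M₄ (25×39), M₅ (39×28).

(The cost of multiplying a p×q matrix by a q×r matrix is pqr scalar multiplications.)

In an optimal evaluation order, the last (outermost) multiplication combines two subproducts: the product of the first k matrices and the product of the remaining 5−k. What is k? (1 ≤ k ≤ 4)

1

Adjacent pairs: M₁M₂ = 29·2·45 = 2610; M₂M₃ = 2·45·25 = 2250; M₃M₄ = 45·25·39 = 43875; M₄M₅ = 25·39·28 = 27300.
Length 3: M₁..M₃: k=1: 0+2250+29·2·25=3700; k=2: 2610+0+29·45·25=35235 → min 3700 | M₂..M₄: k=2: 0+43875+2·45·39=47385; k=3: 2250+0+2·25·39=4200 → min 4200 | M₃..M₅: k=3: 0+27300+45·25·28=58800; k=4: 43875+0+45·39·28=93015 → min 58800.
Length 4: M₁..M₄: k=1: 0+4200+29·2·39=6462; k=2: 2610+43875+29·45·39=97380; k=3: 3700+0+29·25·39=31975 → min 6462 | M₂..M₅: k=2: 0+58800+2·45·28=61320; k=3: 2250+27300+2·25·28=30950; k=4: 4200+0+2·39·28=6384 → min 6384.
Top-level splits: k=1: (M₁..M₁)·(M₂..M₅) → 0+6384+29·2·28 = 8008; k=2: (M₁..M₂)·(M₃..M₅) → 2610+58800+29·45·28 = 97950; k=3: (M₁..M₃)·(M₄..M₅) → 3700+27300+29·25·28 = 51300; k=4: (M₁..M₄)·(M₅..M₅) → 6462+0+29·39·28 = 38130.
Best split is after M₁, i.e. k = 1.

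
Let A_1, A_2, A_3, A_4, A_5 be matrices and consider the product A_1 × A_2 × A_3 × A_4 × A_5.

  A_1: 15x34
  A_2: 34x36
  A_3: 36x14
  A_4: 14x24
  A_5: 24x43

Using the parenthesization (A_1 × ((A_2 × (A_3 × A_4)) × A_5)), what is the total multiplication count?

(A_3 × A_4): 36×14 by 14×24 → 36×24, cost 36·14·24 = 12096
(A_2 × (A_3 × A_4)): 34×36 by 36×24 → 34×24, cost 34·36·24 = 29376; cumulative 41472
((A_2 × (A_3 × A_4)) × A_5): 34×24 by 24×43 → 34×43, cost 34·24·43 = 35088; cumulative 76560
(A_1 × ((A_2 × (A_3 × A_4)) × A_5)): 15×34 by 34×43 → 15×43, cost 15·34·43 = 21930; cumulative 98490
Total: 98490 scalar multiplications.

98490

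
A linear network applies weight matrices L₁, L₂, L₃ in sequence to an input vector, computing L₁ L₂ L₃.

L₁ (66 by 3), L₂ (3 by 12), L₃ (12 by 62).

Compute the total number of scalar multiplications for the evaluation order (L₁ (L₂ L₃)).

(L₂ L₃): 3×12 by 12×62 → 3×62, cost 3·12·62 = 2232
(L₁ (L₂ L₃)): 66×3 by 3×62 → 66×62, cost 66·3·62 = 12276; cumulative 14508
Total: 14508 scalar multiplications.

14508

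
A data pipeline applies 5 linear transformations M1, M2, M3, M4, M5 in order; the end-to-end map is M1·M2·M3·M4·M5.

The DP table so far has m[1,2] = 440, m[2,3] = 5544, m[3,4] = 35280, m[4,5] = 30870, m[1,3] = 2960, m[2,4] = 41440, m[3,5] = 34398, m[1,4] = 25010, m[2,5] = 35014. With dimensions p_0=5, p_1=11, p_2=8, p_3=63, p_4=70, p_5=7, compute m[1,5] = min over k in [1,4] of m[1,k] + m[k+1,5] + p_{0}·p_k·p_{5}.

27460

m[1,5] = min over k∈[1,4] of m[1,k]+m[k+1,5]+p_{0}·p_k·p_{5}.
k=1: 0 + 35014 + 5·11·7 = 35399; k=2: 440 + 34398 + 5·8·7 = 35118; k=3: 2960 + 30870 + 5·63·7 = 36035; k=4: 25010 + 0 + 5·70·7 = 27460.
Minimum: 27460 at k=4.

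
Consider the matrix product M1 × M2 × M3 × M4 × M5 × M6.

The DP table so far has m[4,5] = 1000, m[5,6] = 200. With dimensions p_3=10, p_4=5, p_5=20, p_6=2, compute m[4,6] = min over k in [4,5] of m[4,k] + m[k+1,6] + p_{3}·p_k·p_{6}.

300

m[4,6] = min over k∈[4,5] of m[4,k]+m[k+1,6]+p_{3}·p_k·p_{6}.
k=4: 0 + 200 + 10·5·2 = 300; k=5: 1000 + 0 + 10·20·2 = 1400.
Minimum: 300 at k=4.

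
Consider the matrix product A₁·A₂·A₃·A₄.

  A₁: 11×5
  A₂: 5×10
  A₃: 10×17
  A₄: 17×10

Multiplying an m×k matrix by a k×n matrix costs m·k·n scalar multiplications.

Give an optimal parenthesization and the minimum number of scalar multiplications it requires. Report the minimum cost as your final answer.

Adjacent pairs: A₁A₂ = 11·5·10 = 550; A₂A₃ = 5·10·17 = 850; A₃A₄ = 10·17·10 = 1700.
Length 3: A₁..A₃: k=1: 0+850+11·5·17=1785; k=2: 550+0+11·10·17=2420 → min 1785 | A₂..A₄: k=2: 0+1700+5·10·10=2200; k=3: 850+0+5·17·10=1700 → min 1700.
Length 4: A₁..A₄: k=1: 0+1700+11·5·10=2250; k=2: 550+1700+11·10·10=3350; k=3: 1785+0+11·17·10=3655 → min 2250.
Optimal parenthesization: (A₁·((A₂·A₃)·A₄)) with cost 2250.

2250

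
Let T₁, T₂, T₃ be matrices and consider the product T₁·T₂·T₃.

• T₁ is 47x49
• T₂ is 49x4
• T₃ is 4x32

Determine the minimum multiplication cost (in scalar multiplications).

15228

Order (T₁·(T₂·T₃)): (T₂·T₃): 49×4 by 4×32 → 49×32, cost 49·4·32 = 6272; (T₁·(T₂·T₃)): 47×49 by 49×32 → 47×32, cost 47·49·32 = 73696; cumulative 79968. Total 79968.
Order ((T₁·T₂)·T₃): (T₁·T₂): 47×49 by 49×4 → 47×4, cost 47·49·4 = 9212; ((T₁·T₂)·T₃): 47×4 by 4×32 → 47×32, cost 47·4·32 = 6016; cumulative 15228. Total 15228.
Minimum: 15228.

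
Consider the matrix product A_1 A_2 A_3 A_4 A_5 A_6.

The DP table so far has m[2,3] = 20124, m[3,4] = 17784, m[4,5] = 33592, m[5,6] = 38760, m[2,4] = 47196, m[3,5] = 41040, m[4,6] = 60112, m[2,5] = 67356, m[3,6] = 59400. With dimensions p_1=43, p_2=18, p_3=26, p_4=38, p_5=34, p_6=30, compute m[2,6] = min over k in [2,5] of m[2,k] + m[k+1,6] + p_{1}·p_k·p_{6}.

82620

m[2,6] = min over k∈[2,5] of m[2,k]+m[k+1,6]+p_{1}·p_k·p_{6}.
k=2: 0 + 59400 + 43·18·30 = 82620; k=3: 20124 + 60112 + 43·26·30 = 113776; k=4: 47196 + 38760 + 43·38·30 = 134976; k=5: 67356 + 0 + 43·34·30 = 111216.
Minimum: 82620 at k=2.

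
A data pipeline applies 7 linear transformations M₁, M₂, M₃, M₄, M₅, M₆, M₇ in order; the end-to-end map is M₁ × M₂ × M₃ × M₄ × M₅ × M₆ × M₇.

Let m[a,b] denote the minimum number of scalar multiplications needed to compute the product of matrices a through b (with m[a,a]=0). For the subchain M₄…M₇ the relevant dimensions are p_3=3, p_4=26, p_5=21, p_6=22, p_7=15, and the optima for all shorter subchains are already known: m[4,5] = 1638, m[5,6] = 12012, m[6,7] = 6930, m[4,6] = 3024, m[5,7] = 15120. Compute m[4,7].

4014

m[4,7] = min over k∈[4,6] of m[4,k]+m[k+1,7]+p_{3}·p_k·p_{7}.
k=4: 0 + 15120 + 3·26·15 = 16290; k=5: 1638 + 6930 + 3·21·15 = 9513; k=6: 3024 + 0 + 3·22·15 = 4014.
Minimum: 4014 at k=6.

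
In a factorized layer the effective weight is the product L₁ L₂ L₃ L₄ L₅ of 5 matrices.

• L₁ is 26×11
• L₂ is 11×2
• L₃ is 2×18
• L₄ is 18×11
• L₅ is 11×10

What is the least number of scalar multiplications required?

1708

Adjacent pairs: L₁L₂ = 26·11·2 = 572; L₂L₃ = 11·2·18 = 396; L₃L₄ = 2·18·11 = 396; L₄L₅ = 18·11·10 = 1980.
Length 3: L₁..L₃: k=1: 0+396+26·11·18=5544; k=2: 572+0+26·2·18=1508 → min 1508 | L₂..L₄: k=2: 0+396+11·2·11=638; k=3: 396+0+11·18·11=2574 → min 638 | L₃..L₅: k=3: 0+1980+2·18·10=2340; k=4: 396+0+2·11·10=616 → min 616.
Length 4: L₁..L₄: k=1: 0+638+26·11·11=3784; k=2: 572+396+26·2·11=1540; k=3: 1508+0+26·18·11=6656 → min 1540 | L₂..L₅: k=2: 0+616+11·2·10=836; k=3: 396+1980+11·18·10=4356; k=4: 638+0+11·11·10=1848 → min 836.
Length 5: L₁..L₅: k=1: 0+836+26·11·10=3696; k=2: 572+616+26·2·10=1708; k=3: 1508+1980+26·18·10=8168; k=4: 1540+0+26·11·10=4400 → min 1708.
Optimal order: ((L₁ L₂) ((L₃ L₄) L₅)) with cost 1708.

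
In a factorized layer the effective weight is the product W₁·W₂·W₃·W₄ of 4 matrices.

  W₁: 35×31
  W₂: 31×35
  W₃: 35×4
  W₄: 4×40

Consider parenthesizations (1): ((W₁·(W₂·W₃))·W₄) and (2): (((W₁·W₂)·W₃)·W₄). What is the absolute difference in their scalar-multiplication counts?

34195

Order (1) = ((W₁·(W₂·W₃))·W₄): (W₂·W₃): 31×35 by 35×4 → 31×4, cost 31·35·4 = 4340; (W₁·(W₂·W₃)): 35×31 by 31×4 → 35×4, cost 35·31·4 = 4340; cumulative 8680; ((W₁·(W₂·W₃))·W₄): 35×4 by 4×40 → 35×40, cost 35·4·40 = 5600; cumulative 14280. Total 14280.
Order (2) = (((W₁·W₂)·W₃)·W₄): (W₁·W₂): 35×31 by 31×35 → 35×35, cost 35·31·35 = 37975; ((W₁·W₂)·W₃): 35×35 by 35×4 → 35×4, cost 35·35·4 = 4900; cumulative 42875; (((W₁·W₂)·W₃)·W₄): 35×4 by 4×40 → 35×40, cost 35·4·40 = 5600; cumulative 48475. Total 48475.
Difference: |14280 − 48475| = 34195.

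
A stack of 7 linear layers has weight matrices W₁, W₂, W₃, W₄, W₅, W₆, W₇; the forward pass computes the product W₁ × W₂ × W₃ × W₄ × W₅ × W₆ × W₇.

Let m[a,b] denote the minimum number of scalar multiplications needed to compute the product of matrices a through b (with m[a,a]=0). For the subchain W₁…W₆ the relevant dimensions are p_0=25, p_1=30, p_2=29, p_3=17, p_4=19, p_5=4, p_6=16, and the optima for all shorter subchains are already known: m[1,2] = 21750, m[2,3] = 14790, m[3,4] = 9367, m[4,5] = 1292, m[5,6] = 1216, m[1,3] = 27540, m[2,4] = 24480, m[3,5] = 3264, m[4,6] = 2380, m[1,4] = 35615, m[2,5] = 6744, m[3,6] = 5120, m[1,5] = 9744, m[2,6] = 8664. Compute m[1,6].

m[1,6] = min over k∈[1,5] of m[1,k]+m[k+1,6]+p_{0}·p_k·p_{6}.
k=1: 0 + 8664 + 25·30·16 = 20664; k=2: 21750 + 5120 + 25·29·16 = 38470; k=3: 27540 + 2380 + 25·17·16 = 36720; k=4: 35615 + 1216 + 25·19·16 = 44431; k=5: 9744 + 0 + 25·4·16 = 11344.
Minimum: 11344 at k=5.

11344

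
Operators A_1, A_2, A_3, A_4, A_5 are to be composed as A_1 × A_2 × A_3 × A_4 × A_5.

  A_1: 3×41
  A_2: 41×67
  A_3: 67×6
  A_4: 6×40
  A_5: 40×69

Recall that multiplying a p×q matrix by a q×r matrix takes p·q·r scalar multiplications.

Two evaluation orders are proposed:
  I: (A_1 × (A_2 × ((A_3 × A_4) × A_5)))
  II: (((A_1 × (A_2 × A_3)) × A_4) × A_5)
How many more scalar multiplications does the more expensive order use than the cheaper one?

Order I = (A_1 × (A_2 × ((A_3 × A_4) × A_5))): (A_3 × A_4): 67×6 by 6×40 → 67×40, cost 67·6·40 = 16080; ((A_3 × A_4) × A_5): 67×40 by 40×69 → 67×69, cost 67·40·69 = 184920; cumulative 201000; (A_2 × ((A_3 × A_4) × A_5)): 41×67 by 67×69 → 41×69, cost 41·67·69 = 189543; cumulative 390543; (A_1 × (A_2 × ((A_3 × A_4) × A_5))): 3×41 by 41×69 → 3×69, cost 3·41·69 = 8487; cumulative 399030. Total 399030.
Order II = (((A_1 × (A_2 × A_3)) × A_4) × A_5): (A_2 × A_3): 41×67 by 67×6 → 41×6, cost 41·67·6 = 16482; (A_1 × (A_2 × A_3)): 3×41 by 41×6 → 3×6, cost 3·41·6 = 738; cumulative 17220; ((A_1 × (A_2 × A_3)) × A_4): 3×6 by 6×40 → 3×40, cost 3·6·40 = 720; cumulative 17940; (((A_1 × (A_2 × A_3)) × A_4) × A_5): 3×40 by 40×69 → 3×69, cost 3·40·69 = 8280; cumulative 26220. Total 26220.
Difference: |399030 − 26220| = 372810.

372810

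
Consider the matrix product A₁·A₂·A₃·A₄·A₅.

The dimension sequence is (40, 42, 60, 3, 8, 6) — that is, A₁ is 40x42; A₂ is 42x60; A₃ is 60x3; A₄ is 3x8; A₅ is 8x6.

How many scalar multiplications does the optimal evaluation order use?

13464

Adjacent pairs: A₁A₂ = 40·42·60 = 100800; A₂A₃ = 42·60·3 = 7560; A₃A₄ = 60·3·8 = 1440; A₄A₅ = 3·8·6 = 144.
Length 3: A₁..A₃: k=1: 0+7560+40·42·3=12600; k=2: 100800+0+40·60·3=108000 → min 12600 | A₂..A₄: k=2: 0+1440+42·60·8=21600; k=3: 7560+0+42·3·8=8568 → min 8568 | A₃..A₅: k=3: 0+144+60·3·6=1224; k=4: 1440+0+60·8·6=4320 → min 1224.
Length 4: A₁..A₄: k=1: 0+8568+40·42·8=22008; k=2: 100800+1440+40·60·8=121440; k=3: 12600+0+40·3·8=13560 → min 13560 | A₂..A₅: k=2: 0+1224+42·60·6=16344; k=3: 7560+144+42·3·6=8460; k=4: 8568+0+42·8·6=10584 → min 8460.
Length 5: A₁..A₅: k=1: 0+8460+40·42·6=18540; k=2: 100800+1224+40·60·6=116424; k=3: 12600+144+40·3·6=13464; k=4: 13560+0+40·8·6=15480 → min 13464.
Optimal order: ((A₁·(A₂·A₃))·(A₄·A₅)) with cost 13464.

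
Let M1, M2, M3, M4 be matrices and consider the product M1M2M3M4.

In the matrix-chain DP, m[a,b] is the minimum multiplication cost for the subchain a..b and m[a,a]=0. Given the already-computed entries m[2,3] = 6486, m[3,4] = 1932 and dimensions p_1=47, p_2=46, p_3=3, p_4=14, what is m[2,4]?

8460

m[2,4] = min over k∈[2,3] of m[2,k]+m[k+1,4]+p_{1}·p_k·p_{4}.
k=2: 0 + 1932 + 47·46·14 = 32200; k=3: 6486 + 0 + 47·3·14 = 8460.
Minimum: 8460 at k=3.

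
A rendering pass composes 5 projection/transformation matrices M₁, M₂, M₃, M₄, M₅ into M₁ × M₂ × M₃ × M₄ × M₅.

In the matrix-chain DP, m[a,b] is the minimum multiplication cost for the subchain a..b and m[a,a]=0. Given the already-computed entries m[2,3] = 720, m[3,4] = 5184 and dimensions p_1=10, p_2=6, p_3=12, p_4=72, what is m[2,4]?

9360

m[2,4] = min over k∈[2,3] of m[2,k]+m[k+1,4]+p_{1}·p_k·p_{4}.
k=2: 0 + 5184 + 10·6·72 = 9504; k=3: 720 + 0 + 10·12·72 = 9360.
Minimum: 9360 at k=3.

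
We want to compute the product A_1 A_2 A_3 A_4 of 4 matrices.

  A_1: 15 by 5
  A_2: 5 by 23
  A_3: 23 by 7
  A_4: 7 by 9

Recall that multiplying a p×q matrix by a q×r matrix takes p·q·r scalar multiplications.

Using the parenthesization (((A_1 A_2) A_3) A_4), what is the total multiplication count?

5085

(A_1 A_2): 15×5 by 5×23 → 15×23, cost 15·5·23 = 1725
((A_1 A_2) A_3): 15×23 by 23×7 → 15×7, cost 15·23·7 = 2415; cumulative 4140
(((A_1 A_2) A_3) A_4): 15×7 by 7×9 → 15×9, cost 15·7·9 = 945; cumulative 5085
Total: 5085 scalar multiplications.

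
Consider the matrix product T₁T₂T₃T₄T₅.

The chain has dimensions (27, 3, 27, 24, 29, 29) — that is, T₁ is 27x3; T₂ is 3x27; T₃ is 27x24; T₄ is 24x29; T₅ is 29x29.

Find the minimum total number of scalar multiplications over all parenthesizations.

8904

Adjacent pairs: T₁T₂ = 27·3·27 = 2187; T₂T₃ = 3·27·24 = 1944; T₃T₄ = 27·24·29 = 18792; T₄T₅ = 24·29·29 = 20184.
Length 3: T₁..T₃: k=1: 0+1944+27·3·24=3888; k=2: 2187+0+27·27·24=19683 → min 3888 | T₂..T₄: k=2: 0+18792+3·27·29=21141; k=3: 1944+0+3·24·29=4032 → min 4032 | T₃..T₅: k=3: 0+20184+27·24·29=38976; k=4: 18792+0+27·29·29=41499 → min 38976.
Length 4: T₁..T₄: k=1: 0+4032+27·3·29=6381; k=2: 2187+18792+27·27·29=42120; k=3: 3888+0+27·24·29=22680 → min 6381 | T₂..T₅: k=2: 0+38976+3·27·29=41325; k=3: 1944+20184+3·24·29=24216; k=4: 4032+0+3·29·29=6555 → min 6555.
Length 5: T₁..T₅: k=1: 0+6555+27·3·29=8904; k=2: 2187+38976+27·27·29=62304; k=3: 3888+20184+27·24·29=42864; k=4: 6381+0+27·29·29=29088 → min 8904.
Optimal order: (T₁(((T₂T₃)T₄)T₅)) with cost 8904.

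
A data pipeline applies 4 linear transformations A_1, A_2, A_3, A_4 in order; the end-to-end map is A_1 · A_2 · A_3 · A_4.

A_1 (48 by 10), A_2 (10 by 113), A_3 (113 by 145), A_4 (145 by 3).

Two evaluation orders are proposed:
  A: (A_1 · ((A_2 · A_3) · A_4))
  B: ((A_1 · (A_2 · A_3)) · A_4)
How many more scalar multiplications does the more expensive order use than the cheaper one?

Order A = (A_1 · ((A_2 · A_3) · A_4)): (A_2 · A_3): 10×113 by 113×145 → 10×145, cost 10·113·145 = 163850; ((A_2 · A_3) · A_4): 10×145 by 145×3 → 10×3, cost 10·145·3 = 4350; cumulative 168200; (A_1 · ((A_2 · A_3) · A_4)): 48×10 by 10×3 → 48×3, cost 48·10·3 = 1440; cumulative 169640. Total 169640.
Order B = ((A_1 · (A_2 · A_3)) · A_4): (A_2 · A_3): 10×113 by 113×145 → 10×145, cost 10·113·145 = 163850; (A_1 · (A_2 · A_3)): 48×10 by 10×145 → 48×145, cost 48·10·145 = 69600; cumulative 233450; ((A_1 · (A_2 · A_3)) · A_4): 48×145 by 145×3 → 48×3, cost 48·145·3 = 20880; cumulative 254330. Total 254330.
Difference: |169640 − 254330| = 84690.

84690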